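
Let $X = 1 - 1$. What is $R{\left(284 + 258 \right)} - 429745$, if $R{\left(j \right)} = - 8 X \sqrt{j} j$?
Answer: $-429745$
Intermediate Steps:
$X = 0$
$R{\left(j \right)} = 0$ ($R{\left(j \right)} = - 8 \cdot 0 \sqrt{j} j = \left(-8\right) 0 j = 0 j = 0$)
$R{\left(284 + 258 \right)} - 429745 = 0 - 429745 = -429745$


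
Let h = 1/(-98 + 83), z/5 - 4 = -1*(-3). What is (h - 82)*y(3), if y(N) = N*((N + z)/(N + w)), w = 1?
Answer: -23389/10 ≈ -2338.9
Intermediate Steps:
z = 35 (z = 20 + 5*(-1*(-3)) = 20 + 5*3 = 20 + 15 = 35)
y(N) = N*(35 + N)/(1 + N) (y(N) = N*((N + 35)/(N + 1)) = N*((35 + N)/(1 + N)) = N*(35 + N)/(1 + N))
h = -1/15 (h = 1/(-15) = -1/15 ≈ -0.066667)
(h - 82)*y(3) = (-1/15 - 82)*(3*(35 + 3)/(1 + 3)) = -1231*38/(5*4) = -1231/15*57/2 = -23389/10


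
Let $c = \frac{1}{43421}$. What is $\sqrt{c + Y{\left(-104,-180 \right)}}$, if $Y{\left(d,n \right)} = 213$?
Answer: $\frac{\sqrt{401586673754}}{43421} \approx 14.595$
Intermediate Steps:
$c = \frac{1}{43421} \approx 2.303 \cdot 10^{-5}$
$\sqrt{c + Y{\left(-104,-180 \right)}} = \sqrt{\frac{1}{43421} + 213} = \sqrt{\frac{9248674}{43421}} = \frac{\sqrt{401586673754}}{43421}$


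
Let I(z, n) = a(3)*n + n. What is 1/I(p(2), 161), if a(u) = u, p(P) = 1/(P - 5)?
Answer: 1/644 ≈ 0.0015528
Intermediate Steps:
p(P) = 1/(-5 + P)
I(z, n) = 4*n (I(z, n) = 3*n + n = 4*n)
1/I(p(2), 161) = 1/(4*161) = 1/644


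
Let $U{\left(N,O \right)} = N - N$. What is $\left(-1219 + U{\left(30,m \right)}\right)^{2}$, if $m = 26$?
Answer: $1485961$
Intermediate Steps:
$U{\left(N,O \right)} = 0$
$\left(-1219 + U{\left(30,m \right)}\right)^{2} = \left(-1219 + 0\right)^{2} = \left(-1219\right)^{2} = 1485961$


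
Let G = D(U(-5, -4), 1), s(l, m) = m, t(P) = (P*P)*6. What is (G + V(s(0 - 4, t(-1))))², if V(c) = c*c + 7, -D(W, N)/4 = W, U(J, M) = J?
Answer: 3969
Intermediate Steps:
t(P) = 6*P² (t(P) = P²*6 = 6*P²)
D(W, N) = -4*W
G = 20 (G = -4*(-5) = 20)
V(c) = 7 + c² (V(c) = c² + 7 = 7 + c²)
(G + V(s(0 - 4, t(-1))))² = (20 + (7 + (6*(-1)²)²))² = (20 + (7 + (6*1)²))² = (20 + (7 + 6²))² = (20 + (7 + 36))² = (20 + 43)² = 63² = 3969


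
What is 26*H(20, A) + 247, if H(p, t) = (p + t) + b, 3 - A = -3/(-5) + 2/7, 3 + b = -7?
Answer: 19669/35 ≈ 561.97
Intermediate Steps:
b = -10 (b = -3 - 7 = -10)
A = 74/35 (A = 3 - (-3/(-5) + 2/7) = 3 - (-3*(-⅕) + 2*(⅐)) = 3 - (⅗ + 2/7) = 3 - 1*31/35 = 3 - 31/35 = 74/35 ≈ 2.1143)
H(p, t) = -10 + p + t (H(p, t) = (p + t) - 10 = -10 + p + t)
26*H(20, A) + 247 = 26*(-10 + 20 + 74/35) + 247 = 26*(424/35) + 247 = 11024/35 + 247 = 19669/35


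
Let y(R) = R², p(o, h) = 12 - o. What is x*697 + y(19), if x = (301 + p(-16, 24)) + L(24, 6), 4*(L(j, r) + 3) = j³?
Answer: 2636415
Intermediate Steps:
L(j, r) = -3 + j³/4
x = 3782 (x = (301 + (12 - 1*(-16))) + (-3 + (¼)*24³) = (301 + (12 + 16)) + (-3 + (¼)*13824) = (301 + 28) + (-3 + 3456) = 329 + 3453 = 3782)
x*697 + y(19) = 3782*697 + 19² = 2636054 + 361 = 2636415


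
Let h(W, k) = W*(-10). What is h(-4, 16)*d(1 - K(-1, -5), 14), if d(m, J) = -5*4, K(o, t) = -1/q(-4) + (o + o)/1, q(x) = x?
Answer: -800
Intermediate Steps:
K(o, t) = ¼ + 2*o (K(o, t) = -1/(-4) + (o + o)/1 = -1*(-¼) + (2*o)*1 = ¼ + 2*o)
h(W, k) = -10*W
d(m, J) = -20
h(-4, 16)*d(1 - K(-1, -5), 14) = -10*(-4)*(-20) = 40*(-20) = -800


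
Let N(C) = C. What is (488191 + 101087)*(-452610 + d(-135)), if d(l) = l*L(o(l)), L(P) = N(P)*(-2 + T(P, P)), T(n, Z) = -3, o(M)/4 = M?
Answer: -481504946580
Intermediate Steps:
o(M) = 4*M
L(P) = -5*P (L(P) = P*(-2 - 3) = P*(-5) = -5*P)
d(l) = -20*l² (d(l) = l*(-20*l) = -20*l²)
(488191 + 101087)*(-452610 + d(-135)) = (488191 + 101087)*(-452610 - 20*(-135)²) = 589278*(-452610 - 20*18225) = 589278*(-452610 - 364500) = 589278*(-817110) = -481504946580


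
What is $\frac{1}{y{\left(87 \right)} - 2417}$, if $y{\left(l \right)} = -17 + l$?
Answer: $- \frac{1}{2347} \approx -0.00042608$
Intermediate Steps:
$\frac{1}{y{\left(87 \right)} - 2417} = \frac{1}{\left(-17 + 87\right) - 2417} = \frac{1}{70 - 2417} = \frac{1}{-2347} = - \frac{1}{2347}$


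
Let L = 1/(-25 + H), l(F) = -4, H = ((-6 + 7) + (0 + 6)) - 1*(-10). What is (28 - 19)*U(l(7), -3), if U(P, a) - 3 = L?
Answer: 207/8 ≈ 25.875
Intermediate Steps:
H = 17 (H = (1 + 6) + 10 = 7 + 10 = 17)
L = -1/8 (L = 1/(-25 + 17) = 1/(-8) = -1/8 ≈ -0.12500)
U(P, a) = 23/8 (U(P, a) = 3 - 1/8 = 23/8)
(28 - 19)*U(l(7), -3) = (28 - 19)*(23/8) = 9*(23/8) = 207/8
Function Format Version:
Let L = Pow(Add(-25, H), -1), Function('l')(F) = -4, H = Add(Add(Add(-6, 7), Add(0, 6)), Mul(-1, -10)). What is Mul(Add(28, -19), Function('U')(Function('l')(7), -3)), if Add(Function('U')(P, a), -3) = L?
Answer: Rational(207, 8) ≈ 25.875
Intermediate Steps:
H = 17 (H = Add(Add(1, 6), 10) = Add(7, 10) = 17)
L = Rational(-1, 8) (L = Pow(Add(-25, 17), -1) = Pow(-8, -1) = Rational(-1, 8) ≈ -0.12500)
Function('U')(P, a) = Rational(23, 8) (Function('U')(P, a) = Add(3, Rational(-1, 8)) = Rational(23, 8))
Mul(Add(28, -19), Function('U')(Function('l')(7), -3)) = Mul(Add(28, -19), Rational(23, 8)) = Mul(9, Rational(23, 8)) = Rational(207, 8)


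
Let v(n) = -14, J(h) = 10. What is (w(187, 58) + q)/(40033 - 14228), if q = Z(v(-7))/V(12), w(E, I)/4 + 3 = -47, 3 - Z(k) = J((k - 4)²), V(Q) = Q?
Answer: -2407/309660 ≈ -0.0077730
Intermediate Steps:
Z(k) = -7 (Z(k) = 3 - 1*10 = 3 - 10 = -7)
w(E, I) = -200 (w(E, I) = -12 + 4*(-47) = -12 - 188 = -200)
q = -7/12 ≈ -0.58333
(w(187, 58) + q)/(40033 - 14228) = (-200 - 7/12)/(40033 - 14228) = -2407/12/25805 = -2407/12*1/25805 = -2407/309660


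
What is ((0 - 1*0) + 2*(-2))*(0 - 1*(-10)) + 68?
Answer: 28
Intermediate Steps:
((0 - 1*0) + 2*(-2))*(0 - 1*(-10)) + 68 = ((0 + 0) - 4)*(0 + 10) + 68 = (0 - 4)*10 + 68 = -4*10 + 68 = -40 + 68 = 28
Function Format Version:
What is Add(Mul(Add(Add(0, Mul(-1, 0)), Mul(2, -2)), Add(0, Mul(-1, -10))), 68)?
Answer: 28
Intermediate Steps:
Add(Mul(Add(Add(0, Mul(-1, 0)), Mul(2, -2)), Add(0, Mul(-1, -10))), 68) = Add(Mul(Add(Add(0, 0), -4), Add(0, 10)), 68) = Add(Mul(Add(0, -4), 10), 68) = Add(Mul(-4, 10), 68) = Add(-40, 68) = 28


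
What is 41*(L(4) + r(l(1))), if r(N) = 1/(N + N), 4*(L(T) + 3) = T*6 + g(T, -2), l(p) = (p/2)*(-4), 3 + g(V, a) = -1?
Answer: 287/4 ≈ 71.750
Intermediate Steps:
g(V, a) = -4 (g(V, a) = -3 - 1 = -4)
l(p) = -2*p (l(p) = (p/2)*(-4) = -2*p)
L(T) = -4 + 3*T/2 (L(T) = -3 + (T*6 - 4)/4 = -3 + (6*T - 4)/4 = -3 + (-4 + 6*T)/4 = -3 + (-1 + 3*T/2) = -4 + 3*T/2)
r(N) = 1/(2*N)
41*(L(4) + r(l(1))) = 41*((-4 + (3/2)*4) + 1/(2*((-2*1)))) = 41*((-4 + 6) + (½)/(-2)) = 41*(2 + (½)*(-½)) = 41*(2 - ¼) = 41*(7/4) = 287/4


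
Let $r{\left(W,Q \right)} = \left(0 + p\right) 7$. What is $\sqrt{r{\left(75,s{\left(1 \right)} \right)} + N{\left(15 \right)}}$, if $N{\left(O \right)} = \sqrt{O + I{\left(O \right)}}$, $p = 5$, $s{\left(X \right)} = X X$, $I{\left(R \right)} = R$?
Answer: $\sqrt{35 + \sqrt{30}} \approx 6.3622$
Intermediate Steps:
$s{\left(X \right)} = X^{2}$
$N{\left(O \right)} = \sqrt{2} \sqrt{O}$ ($N{\left(O \right)} = \sqrt{O + O} = \sqrt{2 O} = \sqrt{2} \sqrt{O}$)
$r{\left(W,Q \right)} = 35$ ($r{\left(W,Q \right)} = \left(0 + 5\right) 7 = 5 \cdot 7 = 35$)
$\sqrt{r{\left(75,s{\left(1 \right)} \right)} + N{\left(15 \right)}} = \sqrt{35 + \sqrt{2} \sqrt{15}} = \sqrt{35 + \sqrt{30}}$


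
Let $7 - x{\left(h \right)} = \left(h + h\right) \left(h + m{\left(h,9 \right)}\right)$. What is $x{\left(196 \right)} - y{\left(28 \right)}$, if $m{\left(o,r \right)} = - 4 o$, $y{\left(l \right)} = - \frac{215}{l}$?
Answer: $\frac{6454299}{28} \approx 2.3051 \cdot 10^{5}$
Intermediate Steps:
$x{\left(h \right)} = 7 + 6 h^{2}$ ($x{\left(h \right)} = 7 - \left(h + h\right) \left(h - 4 h\right) = 7 - 2 h \left(- 3 h\right) = 7 - - 6 h^{2} = 7 + 6 h^{2}$)
$x{\left(196 \right)} - y{\left(28 \right)} = \left(7 + 6 \cdot 196^{2}\right) - - \frac{215}{28} = \left(7 + 6 \cdot 38416\right) - \left(-215\right) \frac{1}{28} = \left(7 + 230496\right) - - \frac{215}{28} = 230503 + \frac{215}{28} = \frac{6454299}{28}$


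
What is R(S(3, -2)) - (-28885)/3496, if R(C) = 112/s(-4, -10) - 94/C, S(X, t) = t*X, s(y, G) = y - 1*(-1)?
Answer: -140585/10488 ≈ -13.404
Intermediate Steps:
s(y, G) = 1 + y (s(y, G) = y + 1 = 1 + y)
S(X, t) = X*t
R(C) = -112/3 - 94/C (R(C) = 112/(1 - 4) - 94/C = 112/(-3) - 94/C = 112*(-1/3) - 94/C = -112/3 - 94/C)
R(S(3, -2)) - (-28885)/3496 = (-112/3 - 94/(3*(-2))) - (-28885)/3496 = (-112/3 - 94/(-6)) - (-28885)/3496 = (-112/3 - 94*(-1/6)) - 1*(-28885/3496) = (-112/3 + 47/3) + 28885/3496 = -65/3 + 28885/3496 = -140585/10488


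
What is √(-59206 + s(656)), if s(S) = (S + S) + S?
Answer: I*√57238 ≈ 239.24*I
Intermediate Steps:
s(S) = 3*S (s(S) = 2*S + S = 3*S)
√(-59206 + s(656)) = √(-59206 + 3*656) = √(-59206 + 1968) = √(-57238) = I*√57238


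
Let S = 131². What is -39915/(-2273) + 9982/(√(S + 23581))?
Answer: 39915/2273 + 4991*√40742/20371 ≈ 67.014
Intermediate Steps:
S = 17161
-39915/(-2273) + 9982/(√(S + 23581)) = -39915/(-2273) + 9982/(√(17161 + 23581)) = -39915*(-1/2273) + 9982/(√40742) = 39915/2273 + 9982*(√40742/40742) = 39915/2273 + 4991*√40742/20371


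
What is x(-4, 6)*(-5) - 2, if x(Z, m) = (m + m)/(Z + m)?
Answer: -32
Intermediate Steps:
x(Z, m) = 2*m/(Z + m) (x(Z, m) = (2*m)/(Z + m) = 2*m/(Z + m))
x(-4, 6)*(-5) - 2 = (2*6/(-4 + 6))*(-5) - 2 = (2*6/2)*(-5) - 2 = (2*6*(1/2))*(-5) - 2 = 6*(-5) - 2 = -30 - 2 = -32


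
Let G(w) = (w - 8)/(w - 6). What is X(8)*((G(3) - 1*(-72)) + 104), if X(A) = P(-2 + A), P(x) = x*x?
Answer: 6396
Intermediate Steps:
G(w) = (-8 + w)/(-6 + w)
P(x) = x**2
X(A) = (-2 + A)**2
X(8)*((G(3) - 1*(-72)) + 104) = (-2 + 8)**2*(((-8 + 3)/(-6 + 3) - 1*(-72)) + 104) = 6**2*((-5/(-3) + 72) + 104) = 36*((-1/3*(-5) + 72) + 104) = 36*((5/3 + 72) + 104) = 36*(221/3 + 104) = 36*(533/3) = 6396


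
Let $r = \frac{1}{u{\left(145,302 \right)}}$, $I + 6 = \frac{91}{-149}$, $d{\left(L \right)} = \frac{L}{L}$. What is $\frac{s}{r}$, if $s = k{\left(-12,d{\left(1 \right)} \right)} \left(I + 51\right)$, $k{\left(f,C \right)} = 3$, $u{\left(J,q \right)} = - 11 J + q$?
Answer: $- \frac{25655706}{149} \approx -1.7219 \cdot 10^{5}$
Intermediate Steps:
$d{\left(L \right)} = 1$
$I = - \frac{985}{149}$ ($I = -6 + \frac{91}{-149} = -6 + 91 \left(- \frac{1}{149}\right) = -6 - \frac{91}{149} = - \frac{985}{149} \approx -6.6107$)
$u{\left(J,q \right)} = q - 11 J$
$r = - \frac{1}{1293}$ ($r = \frac{1}{302 - 1595} = \frac{1}{-1293} = - \frac{1}{1293} \approx -0.0007734$)
$s = \frac{19842}{149}$ ($s = 3 \left(- \frac{985}{149} + 51\right) = 3 \cdot \frac{6614}{149} = \frac{19842}{149} \approx 133.17$)
$\frac{s}{r} = \frac{19842}{149 \left(- \frac{1}{1293}\right)} = \frac{19842}{149} \left(-1293\right) = - \frac{25655706}{149}$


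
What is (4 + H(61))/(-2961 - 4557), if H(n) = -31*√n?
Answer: -2/3759 + 31*√61/7518 ≈ 0.031673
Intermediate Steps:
(4 + H(61))/(-2961 - 4557) = (4 - 31*√61)/(-2961 - 4557) = (4 - 31*√61)/(-7518) = (4 - 31*√61)*(-1/7518) = -2/3759 + 31*√61/7518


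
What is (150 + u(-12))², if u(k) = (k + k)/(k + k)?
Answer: 22801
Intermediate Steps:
u(k) = 1 (u(k) = (2*k)/((2*k)) = (2*k)*(1/(2*k)) = 1)
(150 + u(-12))² = (150 + 1)² = 151² = 22801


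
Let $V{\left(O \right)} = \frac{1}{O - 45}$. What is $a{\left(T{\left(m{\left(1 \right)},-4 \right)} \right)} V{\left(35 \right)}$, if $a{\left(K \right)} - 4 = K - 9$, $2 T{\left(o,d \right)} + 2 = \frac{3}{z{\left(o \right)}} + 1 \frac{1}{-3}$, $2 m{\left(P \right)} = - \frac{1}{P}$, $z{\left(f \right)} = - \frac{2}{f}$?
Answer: $\frac{139}{240} \approx 0.57917$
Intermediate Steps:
$m{\left(P \right)} = - \frac{1}{2 P}$ ($m{\left(P \right)} = \frac{\left(-1\right) \frac{1}{P}}{2} = - \frac{1}{2 P}$)
$V{\left(O \right)} = \frac{1}{-45 + O}$
$T{\left(o,d \right)} = - \frac{7}{6} - \frac{3 o}{4}$ ($T{\left(o,d \right)} = -1 + \frac{\frac{3}{\left(-2\right) \frac{1}{o}} + 1 \frac{1}{-3}}{2} = -1 + \frac{3 \left(- \frac{o}{2}\right) + 1 \left(- \frac{1}{3}\right)}{2} = -1 + \frac{- \frac{3 o}{2} - \frac{1}{3}}{2} = -1 + \frac{- \frac{1}{3} - \frac{3 o}{2}}{2} = -1 - \left(\frac{1}{6} + \frac{3 o}{4}\right) = - \frac{7}{6} - \frac{3 o}{4}$)
$a{\left(K \right)} = -5 + K$ ($a{\left(K \right)} = 4 + \left(K - 9\right) = 4 + \left(-9 + K\right) = -5 + K$)
$a{\left(T{\left(m{\left(1 \right)},-4 \right)} \right)} V{\left(35 \right)} = \frac{-5 - \left(\frac{7}{6} + \frac{3 \left(- \frac{1}{2 \cdot 1}\right)}{4}\right)}{-45 + 35} = \frac{-5 - \left(\frac{7}{6} + \frac{3 \left(\left(- \frac{1}{2}\right) 1\right)}{4}\right)}{-10} = \left(-5 - \frac{19}{24}\right) \left(- \frac{1}{10}\right) = \left(- \frac{139}{24}\right) \left(- \frac{1}{10}\right) = \frac{139}{240}$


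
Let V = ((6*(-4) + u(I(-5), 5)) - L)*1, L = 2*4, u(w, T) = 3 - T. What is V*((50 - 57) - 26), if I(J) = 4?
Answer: 1122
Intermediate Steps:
L = 8
V = -34 (V = ((6*(-4) + (3 - 1*5)) - 1*8)*1 = ((-24 + (3 - 5)) - 8)*1 = ((-24 - 2) - 8)*1 = (-26 - 8)*1 = -34*1 = -34)
V*((50 - 57) - 26) = -34*((50 - 57) - 26) = -34*(-7 - 26) = -34*(-33) = 1122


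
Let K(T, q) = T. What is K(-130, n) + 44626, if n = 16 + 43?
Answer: 44496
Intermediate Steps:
n = 59
K(-130, n) + 44626 = -130 + 44626 = 44496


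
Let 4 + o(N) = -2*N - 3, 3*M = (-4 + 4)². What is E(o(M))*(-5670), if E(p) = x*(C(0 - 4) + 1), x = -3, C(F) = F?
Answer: -51030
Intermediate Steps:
M = 0 (M = (-4 + 4)²/3 = (⅓)*0² = (⅓)*0 = 0)
o(N) = -7 - 2*N (o(N) = -4 + (-2*N - 3) = -4 + (-3 - 2*N) = -7 - 2*N)
E(p) = 9 (E(p) = -3*((0 - 4) + 1) = -3*(-4 + 1) = -3*(-3) = 9)
E(o(M))*(-5670) = 9*(-5670) = -51030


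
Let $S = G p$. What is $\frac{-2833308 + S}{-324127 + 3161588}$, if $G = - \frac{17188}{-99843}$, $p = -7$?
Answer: $- \frac{25716917360}{25754601693} \approx -0.99854$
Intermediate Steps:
$G = \frac{17188}{99843}$ ($G = \left(-17188\right) \left(- \frac{1}{99843}\right) = \frac{17188}{99843} \approx 0.17215$)
$S = - \frac{120316}{99843}$ ($S = \frac{17188}{99843} \left(-7\right) = - \frac{120316}{99843} \approx -1.2051$)
$\frac{-2833308 + S}{-324127 + 3161588} = \frac{-2833308 - \frac{120316}{99843}}{-324127 + 3161588} = - \frac{282886090960}{99843 \cdot 2837461} = \left(- \frac{282886090960}{99843}\right) \frac{1}{2837461} = - \frac{25716917360}{25754601693}$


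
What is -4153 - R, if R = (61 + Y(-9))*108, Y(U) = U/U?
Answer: -10849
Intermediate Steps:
Y(U) = 1
R = 6696 (R = (61 + 1)*108 = 62*108 = 6696)
-4153 - R = -4153 - 1*6696 = -4153 - 6696 = -10849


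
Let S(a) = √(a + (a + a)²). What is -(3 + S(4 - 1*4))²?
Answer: -9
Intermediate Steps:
S(a) = √(a + 4*a²) (S(a) = √(a + (2*a)²) = √(a + 4*a²))
-(3 + S(4 - 1*4))² = -(3 + √((4 - 1*4)*(1 + 4*(4 - 1*4))))² = -(3 + √((4 - 4)*(1 + 4*(4 - 4))))² = -(3 + √(0*(1 + 4*0)))² = -(3 + √(0*(1 + 0)))² = -(3 + √(0*1))² = -(3 + √0)² = -(3 + 0)² = -1*3² = -1*9 = -9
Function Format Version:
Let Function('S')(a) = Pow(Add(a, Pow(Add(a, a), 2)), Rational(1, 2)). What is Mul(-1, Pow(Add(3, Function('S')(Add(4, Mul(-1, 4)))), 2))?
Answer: -9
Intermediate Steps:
Function('S')(a) = Pow(Add(a, Mul(4, Pow(a, 2))), Rational(1, 2)) (Function('S')(a) = Pow(Add(a, Pow(Mul(2, a), 2)), Rational(1, 2)) = Pow(Add(a, Mul(4, Pow(a, 2))), Rational(1, 2)))
Mul(-1, Pow(Add(3, Function('S')(Add(4, Mul(-1, 4)))), 2)) = Mul(-1, Pow(Add(3, Pow(Mul(Add(4, Mul(-1, 4)), Add(1, Mul(4, Add(4, Mul(-1, 4))))), Rational(1, 2))), 2)) = Mul(-1, Pow(Add(3, Pow(Mul(Add(4, -4), Add(1, Mul(4, Add(4, -4)))), Rational(1, 2))), 2)) = Mul(-1, Pow(Add(3, Pow(Mul(0, Add(1, Mul(4, 0))), Rational(1, 2))), 2)) = Mul(-1, Pow(Add(3, Pow(Mul(0, Add(1, 0)), Rational(1, 2))), 2)) = Mul(-1, Pow(Add(3, Pow(Mul(0, 1), Rational(1, 2))), 2)) = Mul(-1, Pow(Add(3, Pow(0, Rational(1, 2))), 2)) = Mul(-1, Pow(Add(3, 0), 2)) = Mul(-1, Pow(3, 2)) = Mul(-1, 9) = -9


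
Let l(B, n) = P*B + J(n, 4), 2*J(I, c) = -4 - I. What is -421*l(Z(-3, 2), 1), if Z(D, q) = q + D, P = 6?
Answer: 7157/2 ≈ 3578.5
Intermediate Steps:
Z(D, q) = D + q
J(I, c) = -2 - I/2 (J(I, c) = (-4 - I)/2 = -2 - I/2)
l(B, n) = -2 + 6*B - n/2 (l(B, n) = 6*B + (-2 - n/2) = -2 + 6*B - n/2)
-421*l(Z(-3, 2), 1) = -421*(-2 + 6*(-3 + 2) - ½*1) = -421*(-2 + 6*(-1) - ½) = -421*(-2 - 6 - ½) = -421*(-17/2) = 7157/2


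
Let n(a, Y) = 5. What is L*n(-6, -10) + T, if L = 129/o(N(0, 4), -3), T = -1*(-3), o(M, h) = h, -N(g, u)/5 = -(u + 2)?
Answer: -212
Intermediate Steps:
N(g, u) = 10 + 5*u (N(g, u) = -(-5)*(u + 2) = -(-5)*(2 + u) = -5*(-2 - u) = 10 + 5*u)
T = 3
L = -43 (L = 129/(-3) = 129*(-1/3) = -43)
L*n(-6, -10) + T = -43*5 + 3 = -215 + 3 = -212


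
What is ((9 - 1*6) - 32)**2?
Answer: 841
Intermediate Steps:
((9 - 1*6) - 32)**2 = ((9 - 6) - 32)**2 = (3 - 32)**2 = (-29)**2 = 841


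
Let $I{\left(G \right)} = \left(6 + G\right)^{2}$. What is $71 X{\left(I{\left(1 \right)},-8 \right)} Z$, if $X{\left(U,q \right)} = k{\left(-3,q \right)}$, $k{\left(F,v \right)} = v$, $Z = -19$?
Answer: $10792$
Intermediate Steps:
$X{\left(U,q \right)} = q$
$71 X{\left(I{\left(1 \right)},-8 \right)} Z = 71 \left(-8\right) \left(-19\right) = \left(-568\right) \left(-19\right) = 10792$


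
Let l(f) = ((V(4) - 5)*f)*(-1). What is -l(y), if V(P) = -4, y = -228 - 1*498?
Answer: 6534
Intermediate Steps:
y = -726 (y = -228 - 498 = -726)
l(f) = 9*f (l(f) = ((-4 - 5)*f)*(-1) = -9*f*(-1) = 9*f)
-l(y) = -9*(-726) = -1*(-6534) = 6534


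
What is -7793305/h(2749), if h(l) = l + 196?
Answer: -1558661/589 ≈ -2646.3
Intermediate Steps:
h(l) = 196 + l
-7793305/h(2749) = -7793305/(196 + 2749) = -7793305/2945 = -7793305*1/2945 = -1558661/589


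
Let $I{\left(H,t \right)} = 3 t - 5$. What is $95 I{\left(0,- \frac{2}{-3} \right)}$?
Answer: $-285$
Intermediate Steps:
$I{\left(H,t \right)} = -5 + 3 t$
$95 I{\left(0,- \frac{2}{-3} \right)} = 95 \left(-5 + 3 \left(- \frac{2}{-3}\right)\right) = 95 \left(-5 + 3 \left(\left(-2\right) \left(- \frac{1}{3}\right)\right)\right) = 95 \left(-5 + 3 \cdot \frac{2}{3}\right) = 95 \left(-5 + 2\right) = 95 \left(-3\right) = -285$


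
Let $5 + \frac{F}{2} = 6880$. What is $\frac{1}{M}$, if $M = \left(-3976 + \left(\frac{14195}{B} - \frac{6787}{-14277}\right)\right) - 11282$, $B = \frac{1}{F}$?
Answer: $\frac{14277}{2786384874571} \approx 5.1238 \cdot 10^{-9}$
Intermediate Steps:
$F = 13750$ ($F = -10 + 2 \cdot 6880 = -10 + 13760 = 13750$)
$B = \frac{1}{13750} \approx 7.2727 \cdot 10^{-5}$
$M = \frac{2786384874571}{14277}$ ($M = \left(-3976 + \left(14195 \frac{1}{\frac{1}{13750}} - \frac{6787}{-14277}\right)\right) - 11282 = \left(-3976 + \left(14195 \cdot 13750 - - \frac{6787}{14277}\right)\right) - 11282 = \left(-3976 + \left(195181250 + \frac{6787}{14277}\right)\right) - 11282 = \left(-3976 + \frac{2786602713037}{14277}\right) - 11282 = \frac{2786545947685}{14277} - 11282 = \frac{2786384874571}{14277} \approx 1.9517 \cdot 10^{8}$)
$\frac{1}{M} = \frac{1}{\frac{2786384874571}{14277}} = \frac{14277}{2786384874571}$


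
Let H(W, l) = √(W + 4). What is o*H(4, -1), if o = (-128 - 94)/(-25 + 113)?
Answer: -111*√2/22 ≈ -7.1354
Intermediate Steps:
H(W, l) = √(4 + W)
o = -111/44 (o = -222/88 = -222*1/88 = -111/44 ≈ -2.5227)
o*H(4, -1) = -111*√(4 + 4)/44 = -111*√2/22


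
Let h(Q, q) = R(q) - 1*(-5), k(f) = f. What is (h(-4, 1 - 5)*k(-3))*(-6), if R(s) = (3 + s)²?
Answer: 108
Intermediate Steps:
h(Q, q) = 5 + (3 + q)² (h(Q, q) = (3 + q)² - 1*(-5) = (3 + q)² + 5 = 5 + (3 + q)²)
(h(-4, 1 - 5)*k(-3))*(-6) = ((5 + (3 + (1 - 5))²)*(-3))*(-6) = ((5 + (3 - 4)²)*(-3))*(-6) = ((5 + (-1)²)*(-3))*(-6) = ((5 + 1)*(-3))*(-6) = (6*(-3))*(-6) = -18*(-6) = 108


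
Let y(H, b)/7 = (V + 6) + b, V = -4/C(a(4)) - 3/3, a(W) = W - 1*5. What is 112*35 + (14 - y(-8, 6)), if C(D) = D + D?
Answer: 3843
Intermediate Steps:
a(W) = -5 + W (a(W) = W - 5 = -5 + W)
C(D) = 2*D
V = 1 (V = -4*1/(2*(-5 + 4)) - 3/3 = -4/(2*(-1)) - 3*⅓ = -4/(-2) - 1 = -4*(-½) - 1 = 2 - 1 = 1)
y(H, b) = 49 + 7*b (y(H, b) = 7*((1 + 6) + b) = 7*(7 + b) = 49 + 7*b)
112*35 + (14 - y(-8, 6)) = 112*35 + (14 - (49 + 7*6)) = 3920 + (14 - (49 + 42)) = 3920 + (14 - 1*91) = 3920 + (14 - 91) = 3920 - 77 = 3843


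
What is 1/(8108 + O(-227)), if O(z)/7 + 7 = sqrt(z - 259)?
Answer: 8059/64971295 - 63*I*sqrt(6)/64971295 ≈ 0.00012404 - 2.3752e-6*I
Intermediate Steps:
O(z) = -49 + 7*sqrt(-259 + z) (O(z) = -49 + 7*sqrt(z - 259) = -49 + 7*sqrt(-259 + z))
1/(8108 + O(-227)) = 1/(8108 + (-49 + 7*sqrt(-259 - 227))) = 1/(8108 + (-49 + 7*sqrt(-486))) = 1/(8108 + (-49 + 7*(9*I*sqrt(6)))) = 1/(8108 + (-49 + 63*I*sqrt(6))) = 1/(8059 + 63*I*sqrt(6))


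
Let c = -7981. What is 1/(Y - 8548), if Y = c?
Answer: -1/16529 ≈ -6.0500e-5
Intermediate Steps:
Y = -7981
1/(Y - 8548) = 1/(-7981 - 8548) = 1/(-16529) = -1/16529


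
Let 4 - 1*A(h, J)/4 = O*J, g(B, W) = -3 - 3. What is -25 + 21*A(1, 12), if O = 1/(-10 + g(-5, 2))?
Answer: 374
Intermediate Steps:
g(B, W) = -6
O = -1/16 (O = 1/(-10 - 6) = 1/(-16) = -1/16 ≈ -0.062500)
A(h, J) = 16 + J/4 (A(h, J) = 16 - (-1)*J/4 = 16 + J/4)
-25 + 21*A(1, 12) = -25 + 21*(16 + (1/4)*12) = -25 + 21*(16 + 3) = -25 + 21*19 = -25 + 399 = 374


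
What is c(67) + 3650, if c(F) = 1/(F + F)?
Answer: 489101/134 ≈ 3650.0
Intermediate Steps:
c(F) = 1/(2*F)
c(67) + 3650 = (1/2)/67 + 3650 = (1/2)*(1/67) + 3650 = 1/134 + 3650 = 489101/134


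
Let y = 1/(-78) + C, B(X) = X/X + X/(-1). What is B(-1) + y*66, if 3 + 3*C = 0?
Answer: -843/13 ≈ -64.846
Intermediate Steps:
C = -1 (C = -1 + (1/3)*0 = -1 + 0 = -1)
B(X) = 1 - X (B(X) = 1 + X*(-1) = 1 - X)
y = -79/78 (y = 1/(-78) - 1 = -1/78 - 1 = -79/78 ≈ -1.0128)
B(-1) + y*66 = (1 - 1*(-1)) - 79/78*66 = (1 + 1) - 869/13 = 2 - 869/13 = -843/13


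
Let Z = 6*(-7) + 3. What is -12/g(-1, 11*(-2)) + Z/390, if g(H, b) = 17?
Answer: -137/170 ≈ -0.80588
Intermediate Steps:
Z = -39 (Z = -42 + 3 = -39)
-12/g(-1, 11*(-2)) + Z/390 = -12/17 - 39/390 = -12*1/17 - 39*1/390 = -12/17 - 1/10 = -137/170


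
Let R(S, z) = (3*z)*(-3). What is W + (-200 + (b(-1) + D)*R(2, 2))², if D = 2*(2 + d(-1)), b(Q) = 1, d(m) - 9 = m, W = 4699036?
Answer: 5033120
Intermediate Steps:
d(m) = 9 + m
R(S, z) = -9*z
D = 20 (D = 2*(2 + (9 - 1)) = 2*(2 + 8) = 2*10 = 20)
W + (-200 + (b(-1) + D)*R(2, 2))² = 4699036 + (-200 + (1 + 20)*(-9*2))² = 4699036 + (-200 + 21*(-18))² = 4699036 + (-200 - 378)² = 4699036 + (-578)² = 4699036 + 334084 = 5033120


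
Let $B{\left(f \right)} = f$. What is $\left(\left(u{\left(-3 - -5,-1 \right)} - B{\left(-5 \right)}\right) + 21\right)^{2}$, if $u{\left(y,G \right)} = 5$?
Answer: $961$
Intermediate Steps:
$\left(\left(u{\left(-3 - -5,-1 \right)} - B{\left(-5 \right)}\right) + 21\right)^{2} = \left(\left(5 - -5\right) + 21\right)^{2} = \left(\left(5 + 5\right) + 21\right)^{2} = \left(10 + 21\right)^{2} = 31^{2} = 961$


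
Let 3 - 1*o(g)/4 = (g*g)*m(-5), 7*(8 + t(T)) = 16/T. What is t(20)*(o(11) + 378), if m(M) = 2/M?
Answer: -805368/175 ≈ -4602.1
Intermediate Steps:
t(T) = -8 + 16/(7*T) (t(T) = -8 + (16/T)/7 = -8 + 16/(7*T))
o(g) = 12 + 8*g**2/5 (o(g) = 12 - 4*g*g*2/(-5) = 12 - 4*g**2*2*(-1/5) = 12 - 4*g**2*(-2)/5 = 12 - (-8)*g**2/5 = 12 + 8*g**2/5)
t(20)*(o(11) + 378) = (-8 + (16/7)/20)*((12 + (8/5)*11**2) + 378) = (-8 + (16/7)*(1/20))*((12 + (8/5)*121) + 378) = (-8 + 4/35)*((12 + 968/5) + 378) = -276*(1028/5 + 378)/35 = -276/35*2918/5 = -805368/175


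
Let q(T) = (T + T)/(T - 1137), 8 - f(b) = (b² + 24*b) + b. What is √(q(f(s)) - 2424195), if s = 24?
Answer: I*√12879803255395/2305 ≈ 1557.0*I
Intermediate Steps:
f(b) = 8 - b² - 25*b (f(b) = 8 - ((b² + 24*b) + b) = 8 - (b² + 25*b) = 8 + (-b² - 25*b) = 8 - b² - 25*b)
q(T) = 2*T/(-1137 + T) (q(T) = (2*T)/(-1137 + T) = 2*T/(-1137 + T))
√(q(f(s)) - 2424195) = √(2*(8 - 1*24² - 25*24)/(-1137 + (8 - 1*24² - 25*24)) - 2424195) = √(2*(8 - 1*576 - 600)/(-1137 + (8 - 1*576 - 600)) - 2424195) = √(2*(8 - 576 - 600)/(-1137 + (8 - 576 - 600)) - 2424195) = √(2*(-1168)/(-1137 - 1168) - 2424195) = √(2*(-1168)/(-2305) - 2424195) = √(2*(-1168)*(-1/2305) - 2424195) = √(2336/2305 - 2424195) = √(-5587767139/2305) = I*√12879803255395/2305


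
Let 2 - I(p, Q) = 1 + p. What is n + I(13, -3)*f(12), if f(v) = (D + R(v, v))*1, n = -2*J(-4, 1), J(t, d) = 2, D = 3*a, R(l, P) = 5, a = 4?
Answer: -208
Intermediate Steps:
D = 12 (D = 3*4 = 12)
I(p, Q) = 1 - p (I(p, Q) = 2 - (1 + p) = 2 + (-1 - p) = 1 - p)
n = -4 (n = -2*2 = -4)
f(v) = 17 (f(v) = (12 + 5)*1 = 17*1 = 17)
n + I(13, -3)*f(12) = -4 + (1 - 1*13)*17 = -4 + (1 - 13)*17 = -4 - 12*17 = -4 - 204 = -208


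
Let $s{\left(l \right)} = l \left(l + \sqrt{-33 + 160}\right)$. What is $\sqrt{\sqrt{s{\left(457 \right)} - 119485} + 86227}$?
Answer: $\sqrt{86227 + \sqrt{89364 + 457 \sqrt{127}}} \approx 294.17$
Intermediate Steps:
$s{\left(l \right)} = l \left(l + \sqrt{127}\right)$
$\sqrt{\sqrt{s{\left(457 \right)} - 119485} + 86227} = \sqrt{\sqrt{457 \left(457 + \sqrt{127}\right) - 119485} + 86227} = \sqrt{\sqrt{\left(208849 + 457 \sqrt{127}\right) - 119485} + 86227} = \sqrt{\sqrt{89364 + 457 \sqrt{127}} + 86227} = \sqrt{86227 + \sqrt{89364 + 457 \sqrt{127}}}$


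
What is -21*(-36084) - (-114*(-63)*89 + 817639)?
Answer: -699073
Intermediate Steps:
-21*(-36084) - (-114*(-63)*89 + 817639) = 757764 - (7182*89 + 817639) = 757764 - (639198 + 817639) = 757764 - 1*1456837 = 757764 - 1456837 = -699073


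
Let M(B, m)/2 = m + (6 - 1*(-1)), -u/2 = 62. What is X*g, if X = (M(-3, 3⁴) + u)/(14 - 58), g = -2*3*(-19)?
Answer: -1482/11 ≈ -134.73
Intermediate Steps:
u = -124 (u = -2*62 = -124)
g = 114 (g = -6*(-19) = 114)
M(B, m) = 14 + 2*m (M(B, m) = 2*(m + (6 - 1*(-1))) = 2*(m + (6 + 1)) = 2*(m + 7) = 2*(7 + m) = 14 + 2*m)
X = -13/11 (X = ((14 + 2*3⁴) - 124)/(14 - 58) = ((14 + 2*81) - 124)/(-44) = ((14 + 162) - 124)*(-1/44) = (176 - 124)*(-1/44) = 52*(-1/44) = -13/11 ≈ -1.1818)
X*g = -13/11*114 = -1482/11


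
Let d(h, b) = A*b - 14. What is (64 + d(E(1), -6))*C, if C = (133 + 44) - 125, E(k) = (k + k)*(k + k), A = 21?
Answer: -3952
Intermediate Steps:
E(k) = 4*k² (E(k) = (2*k)*(2*k) = 4*k²)
C = 52 (C = 177 - 125 = 52)
d(h, b) = -14 + 21*b (d(h, b) = 21*b - 14 = -14 + 21*b)
(64 + d(E(1), -6))*C = (64 + (-14 + 21*(-6)))*52 = (64 + (-14 - 126))*52 = (64 - 140)*52 = -76*52 = -3952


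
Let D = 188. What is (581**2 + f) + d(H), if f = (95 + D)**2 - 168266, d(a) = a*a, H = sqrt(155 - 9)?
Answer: 249530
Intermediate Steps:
H = sqrt(146) ≈ 12.083
d(a) = a**2
f = -88177 (f = (95 + 188)**2 - 168266 = 283**2 - 168266 = 80089 - 168266 = -88177)
(581**2 + f) + d(H) = (581**2 - 88177) + (sqrt(146))**2 = (337561 - 88177) + 146 = 249384 + 146 = 249530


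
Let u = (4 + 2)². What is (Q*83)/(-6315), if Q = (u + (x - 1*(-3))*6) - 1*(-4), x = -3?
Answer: -664/1263 ≈ -0.52573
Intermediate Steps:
u = 36 (u = 6² = 36)
Q = 40 (Q = (36 + (-3 - 1*(-3))*6) - 1*(-4) = (36 + (-3 + 3)*6) + 4 = (36 + 0*6) + 4 = (36 + 0) + 4 = 36 + 4 = 40)
(Q*83)/(-6315) = (40*83)/(-6315) = 3320*(-1/6315) = -664/1263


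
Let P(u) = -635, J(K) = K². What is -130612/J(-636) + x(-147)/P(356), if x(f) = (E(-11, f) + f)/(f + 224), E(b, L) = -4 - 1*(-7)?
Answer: -1582006579/4944457980 ≈ -0.31996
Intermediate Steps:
E(b, L) = 3 (E(b, L) = -4 + 7 = 3)
x(f) = (3 + f)/(224 + f) (x(f) = (3 + f)/(f + 224) = (3 + f)/(224 + f))
-130612/J(-636) + x(-147)/P(356) = -130612/((-636)²) + ((3 - 147)/(224 - 147))/(-635) = -130612/404496 + (-144/77)*(-1/635) = -130612*1/404496 + ((1/77)*(-144))*(-1/635) = -32653/101124 - 144/77*(-1/635) = -32653/101124 + 144/48895 = -1582006579/4944457980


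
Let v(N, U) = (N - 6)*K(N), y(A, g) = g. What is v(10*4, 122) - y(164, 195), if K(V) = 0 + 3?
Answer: -93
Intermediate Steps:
K(V) = 3
v(N, U) = -18 + 3*N (v(N, U) = (N - 6)*3 = (-6 + N)*3 = -18 + 3*N)
v(10*4, 122) - y(164, 195) = (-18 + 3*(10*4)) - 1*195 = (-18 + 3*40) - 195 = (-18 + 120) - 195 = 102 - 195 = -93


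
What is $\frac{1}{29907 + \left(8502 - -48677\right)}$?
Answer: $\frac{1}{87086} \approx 1.1483 \cdot 10^{-5}$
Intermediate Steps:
$\frac{1}{29907 + \left(8502 - -48677\right)} = \frac{1}{29907 + \left(8502 + 48677\right)} = \frac{1}{29907 + 57179} = \frac{1}{87086}$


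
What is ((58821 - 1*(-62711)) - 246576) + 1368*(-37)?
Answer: -175660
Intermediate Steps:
((58821 - 1*(-62711)) - 246576) + 1368*(-37) = ((58821 + 62711) - 246576) - 50616 = (121532 - 246576) - 50616 = -125044 - 50616 = -175660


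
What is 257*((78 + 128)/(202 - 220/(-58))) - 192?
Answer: 194731/2984 ≈ 65.258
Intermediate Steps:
257*((78 + 128)/(202 - 220/(-58))) - 192 = 257*(206/(202 - 220*(-1/58))) - 192 = 257*(206/(202 + 110/29)) - 192 = 257*(206/(5968/29)) - 192 = 257*(206*(29/5968)) - 192 = 257*(2987/2984) - 192 = 767659/2984 - 192 = 194731/2984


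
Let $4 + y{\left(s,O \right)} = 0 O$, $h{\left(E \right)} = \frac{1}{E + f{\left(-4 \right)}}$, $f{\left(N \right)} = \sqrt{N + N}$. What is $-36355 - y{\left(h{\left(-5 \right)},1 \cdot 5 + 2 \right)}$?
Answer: $-36351$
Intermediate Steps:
$f{\left(N \right)} = \sqrt{2} \sqrt{N}$ ($f{\left(N \right)} = \sqrt{2 N} = \sqrt{2} \sqrt{N}$)
$h{\left(E \right)} = \frac{1}{E + 2 i \sqrt{2}}$ ($h{\left(E \right)} = \frac{1}{E + \sqrt{2} \sqrt{-4}} = \frac{1}{E + \sqrt{2} \cdot 2 i} = \frac{1}{E + 2 i \sqrt{2}}$)
$y{\left(s,O \right)} = -4$ ($y{\left(s,O \right)} = -4 + 0 O = -4 + 0 = -4$)
$-36355 - y{\left(h{\left(-5 \right)},1 \cdot 5 + 2 \right)} = -36355 - -4 = -36355 + 4 = -36351$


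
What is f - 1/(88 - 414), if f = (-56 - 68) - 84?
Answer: -67807/326 ≈ -208.00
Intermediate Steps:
f = -208 (f = -124 - 84 = -208)
f - 1/(88 - 414) = -208 - 1/(88 - 414) = -208 - 1/(-326) = -208 - 1*(-1/326) = -208 + 1/326 = -67807/326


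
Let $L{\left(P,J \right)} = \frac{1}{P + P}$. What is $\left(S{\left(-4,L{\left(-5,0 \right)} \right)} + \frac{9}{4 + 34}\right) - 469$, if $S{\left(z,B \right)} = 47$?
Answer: $- \frac{16027}{38} \approx -421.76$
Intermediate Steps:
$L{\left(P,J \right)} = \frac{1}{2 P}$
$\left(S{\left(-4,L{\left(-5,0 \right)} \right)} + \frac{9}{4 + 34}\right) - 469 = \left(47 + \frac{9}{4 + 34}\right) - 469 = \left(47 + \frac{9}{38}\right) - 469 = \frac{1795}{38} - 469 = - \frac{16027}{38}$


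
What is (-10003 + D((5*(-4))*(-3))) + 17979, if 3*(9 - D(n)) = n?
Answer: 7965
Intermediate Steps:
D(n) = 9 - n/3
(-10003 + D((5*(-4))*(-3))) + 17979 = (-10003 + (9 - 5*(-4)*(-3)/3)) + 17979 = (-10003 + (9 - (-20)*(-3)/3)) + 17979 = (-10003 + (9 - ⅓*60)) + 17979 = (-10003 + (9 - 20)) + 17979 = (-10003 - 11) + 17979 = -10014 + 17979 = 7965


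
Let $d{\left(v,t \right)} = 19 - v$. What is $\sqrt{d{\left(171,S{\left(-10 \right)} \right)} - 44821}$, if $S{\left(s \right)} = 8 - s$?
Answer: $3 i \sqrt{4997} \approx 212.07 i$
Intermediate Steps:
$\sqrt{d{\left(171,S{\left(-10 \right)} \right)} - 44821} = \sqrt{\left(19 - 171\right) - 44821} = \sqrt{-152 - 44821} = \sqrt{-44973} = 3 i \sqrt{4997}$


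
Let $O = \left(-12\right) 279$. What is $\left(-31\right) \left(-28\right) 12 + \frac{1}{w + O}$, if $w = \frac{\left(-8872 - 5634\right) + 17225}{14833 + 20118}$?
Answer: $\frac{1218809758313}{117013229} \approx 10416.0$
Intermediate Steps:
$w = \frac{2719}{34951}$ ($w = \frac{\left(-8872 - 5634\right) + 17225}{34951} = \left(-14506 + 17225\right) \frac{1}{34951} = 2719 \cdot \frac{1}{34951} = \frac{2719}{34951} \approx 0.077795$)
$O = -3348$
$\left(-31\right) \left(-28\right) 12 + \frac{1}{w + O} = \left(-31\right) \left(-28\right) 12 + \frac{1}{\frac{2719}{34951} - 3348} = 868 \cdot 12 + \frac{1}{- \frac{117013229}{34951}} = 10416 - \frac{34951}{117013229} = \frac{1218809758313}{117013229}$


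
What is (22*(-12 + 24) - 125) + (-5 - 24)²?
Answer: 980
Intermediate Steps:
(22*(-12 + 24) - 125) + (-5 - 24)² = (22*12 - 125) + (-29)² = (264 - 125) + 841 = 139 + 841 = 980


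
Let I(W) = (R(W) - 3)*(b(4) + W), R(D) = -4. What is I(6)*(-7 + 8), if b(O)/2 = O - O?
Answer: -42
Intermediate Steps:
b(O) = 0 (b(O) = 2*(O - O) = 2*0 = 0)
I(W) = -7*W (I(W) = (-4 - 3)*(0 + W) = -7*W)
I(6)*(-7 + 8) = (-7*6)*(-7 + 8) = -42*1 = -42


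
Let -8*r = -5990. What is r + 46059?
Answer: 187231/4 ≈ 46808.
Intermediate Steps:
r = 2995/4 (r = -1/8*(-5990) = 2995/4 ≈ 748.75)
r + 46059 = 2995/4 + 46059 = 187231/4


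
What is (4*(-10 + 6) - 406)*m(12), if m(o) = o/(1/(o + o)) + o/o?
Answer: -121958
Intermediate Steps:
m(o) = 1 + 2*o² (m(o) = o/(1/(2*o)) + 1 = o/((1/(2*o))) + 1 = o*(2*o) + 1 = 2*o² + 1 = 1 + 2*o²)
(4*(-10 + 6) - 406)*m(12) = (4*(-10 + 6) - 406)*(1 + 2*12²) = (4*(-4) - 406)*(1 + 2*144) = (-16 - 406)*(1 + 288) = -422*289 = -121958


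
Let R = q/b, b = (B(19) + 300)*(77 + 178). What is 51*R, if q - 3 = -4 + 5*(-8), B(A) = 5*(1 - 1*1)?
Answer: -41/1500 ≈ -0.027333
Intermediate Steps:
B(A) = 0 (B(A) = 5*(1 - 1) = 5*0 = 0)
q = -41 (q = 3 + (-4 + 5*(-8)) = 3 + (-4 - 40) = 3 - 44 = -41)
b = 76500 (b = (0 + 300)*(77 + 178) = 300*255 = 76500)
R = -41/76500 ≈ -0.00053595
51*R = 51*(-41/76500) = -41/1500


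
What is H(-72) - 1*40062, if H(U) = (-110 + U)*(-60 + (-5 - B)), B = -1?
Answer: -28414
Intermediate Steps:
H(U) = 7040 - 64*U (H(U) = (-110 + U)*(-60 + (-5 - 1*(-1))) = (-110 + U)*(-60 + (-5 + 1)) = (-110 + U)*(-60 - 4) = (-110 + U)*(-64) = 7040 - 64*U)
H(-72) - 1*40062 = (7040 - 64*(-72)) - 1*40062 = (7040 + 4608) - 40062 = 11648 - 40062 = -28414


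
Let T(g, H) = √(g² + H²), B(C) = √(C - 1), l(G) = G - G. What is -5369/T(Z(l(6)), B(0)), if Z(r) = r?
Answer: 5369*I ≈ 5369.0*I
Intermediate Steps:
l(G) = 0
B(C) = √(-1 + C)
T(g, H) = √(H² + g²)
-5369/T(Z(l(6)), B(0)) = -5369/√((√(-1 + 0))² + 0²) = -5369/√((√(-1))² + 0) = -5369/√(I² + 0) = -5369/√(-1 + 0) = -5369*(-I) = -(-5369)*I = 5369*I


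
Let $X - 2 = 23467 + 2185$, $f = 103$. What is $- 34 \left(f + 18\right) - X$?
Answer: $-29768$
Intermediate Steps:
$X = 25654$ ($X = 2 + \left(23467 + 2185\right) = 2 + 25652 = 25654$)
$- 34 \left(f + 18\right) - X = - 34 \left(103 + 18\right) - 25654 = \left(-34\right) 121 - 25654 = -4114 - 25654 = -29768$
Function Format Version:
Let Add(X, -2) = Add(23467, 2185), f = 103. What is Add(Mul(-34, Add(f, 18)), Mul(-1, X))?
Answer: -29768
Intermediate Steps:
X = 25654 (X = Add(2, Add(23467, 2185)) = Add(2, 25652) = 25654)
Add(Mul(-34, Add(f, 18)), Mul(-1, X)) = Add(Mul(-34, Add(103, 18)), Mul(-1, 25654)) = Add(Mul(-34, 121), -25654) = Add(-4114, -25654) = -29768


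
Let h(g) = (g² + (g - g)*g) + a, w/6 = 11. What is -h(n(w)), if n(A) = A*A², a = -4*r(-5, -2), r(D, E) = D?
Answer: -82653950036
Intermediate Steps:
w = 66 (w = 6*11 = 66)
a = 20 (a = -4*(-5) = 20)
n(A) = A³
h(g) = 20 + g² (h(g) = (g² + (g - g)*g) + 20 = (g² + 0*g) + 20 = (g² + 0) + 20 = g² + 20 = 20 + g²)
-h(n(w)) = -(20 + (66³)²) = -(20 + 287496²) = -(20 + 82653950016) = -1*82653950036 = -82653950036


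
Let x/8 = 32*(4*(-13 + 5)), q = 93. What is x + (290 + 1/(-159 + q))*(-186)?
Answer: -683421/11 ≈ -62129.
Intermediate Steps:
x = -8192 (x = 8*(32*(4*(-13 + 5))) = 8*(32*(4*(-8))) = 8*(32*(-32)) = 8*(-1024) = -8192)
x + (290 + 1/(-159 + q))*(-186) = -8192 + (290 + 1/(-159 + 93))*(-186) = -8192 + (290 + 1/(-66))*(-186) = -8192 + (290 - 1/66)*(-186) = -8192 + (19139/66)*(-186) = -8192 - 593309/11 = -683421/11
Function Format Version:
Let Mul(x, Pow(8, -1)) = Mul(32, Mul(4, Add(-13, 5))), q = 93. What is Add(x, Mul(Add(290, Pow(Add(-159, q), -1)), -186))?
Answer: Rational(-683421, 11) ≈ -62129.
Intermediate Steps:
x = -8192 (x = Mul(8, Mul(32, Mul(4, Add(-13, 5)))) = Mul(8, Mul(32, Mul(4, -8))) = Mul(8, Mul(32, -32)) = Mul(8, -1024) = -8192)
Add(x, Mul(Add(290, Pow(Add(-159, q), -1)), -186)) = Add(-8192, Mul(Add(290, Pow(Add(-159, 93), -1)), -186)) = Add(-8192, Mul(Add(290, Pow(-66, -1)), -186)) = Add(-8192, Mul(Add(290, Rational(-1, 66)), -186)) = Add(-8192, Mul(Rational(19139, 66), -186)) = Add(-8192, Rational(-593309, 11)) = Rational(-683421, 11)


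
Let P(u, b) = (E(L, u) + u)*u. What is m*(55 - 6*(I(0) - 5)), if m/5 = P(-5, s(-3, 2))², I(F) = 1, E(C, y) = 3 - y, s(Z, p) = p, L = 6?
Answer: 88875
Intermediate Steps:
P(u, b) = 3*u (P(u, b) = ((3 - u) + u)*u = 3*u)
m = 1125 (m = 5*(3*(-5))² = 5*(-15)² = 5*225 = 1125)
m*(55 - 6*(I(0) - 5)) = 1125*(55 - 6*(1 - 5)) = 1125*(55 - 6*(-4)) = 1125*(55 + 24) = 1125*79 = 88875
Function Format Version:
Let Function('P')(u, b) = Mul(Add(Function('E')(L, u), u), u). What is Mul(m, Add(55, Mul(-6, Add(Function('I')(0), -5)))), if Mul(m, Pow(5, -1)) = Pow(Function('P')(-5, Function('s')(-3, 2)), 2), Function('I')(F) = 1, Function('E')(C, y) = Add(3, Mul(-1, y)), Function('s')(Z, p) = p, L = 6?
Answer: 88875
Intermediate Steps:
Function('P')(u, b) = Mul(3, u) (Function('P')(u, b) = Mul(Add(Add(3, Mul(-1, u)), u), u) = Mul(3, u))
m = 1125 (m = Mul(5, Pow(Mul(3, -5), 2)) = Mul(5, Pow(-15, 2)) = Mul(5, 225) = 1125)
Mul(m, Add(55, Mul(-6, Add(Function('I')(0), -5)))) = Mul(1125, Add(55, Mul(-6, Add(1, -5)))) = Mul(1125, Add(55, Mul(-6, -4))) = Mul(1125, Add(55, 24)) = Mul(1125, 79) = 88875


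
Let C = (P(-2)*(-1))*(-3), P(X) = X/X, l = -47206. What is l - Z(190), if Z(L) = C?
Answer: -47209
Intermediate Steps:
P(X) = 1
C = 3 (C = (1*(-1))*(-3) = -1*(-3) = 3)
Z(L) = 3
l - Z(190) = -47206 - 1*3 = -47206 - 3 = -47209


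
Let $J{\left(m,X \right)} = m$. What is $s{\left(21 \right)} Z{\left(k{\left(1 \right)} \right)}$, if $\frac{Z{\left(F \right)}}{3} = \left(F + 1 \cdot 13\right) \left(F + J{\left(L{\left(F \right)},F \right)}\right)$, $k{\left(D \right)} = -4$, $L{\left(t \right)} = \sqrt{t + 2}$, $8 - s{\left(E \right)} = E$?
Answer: $1404 - 351 i \sqrt{2} \approx 1404.0 - 496.39 i$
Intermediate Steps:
$s{\left(E \right)} = 8 - E$
$L{\left(t \right)} = \sqrt{2 + t}$
$Z{\left(F \right)} = 3 \left(13 + F\right) \left(F + \sqrt{2 + F}\right)$ ($Z{\left(F \right)} = 3 \left(F + 1 \cdot 13\right) \left(F + \sqrt{2 + F}\right) = 3 \left(F + 13\right) \left(F + \sqrt{2 + F}\right) = 3 \left(13 + F\right) \left(F + \sqrt{2 + F}\right)$)
$s{\left(21 \right)} Z{\left(k{\left(1 \right)} \right)} = \left(8 - 21\right) \left(3 \left(-4\right)^{2} + 39 \left(-4\right) + 39 \sqrt{2 - 4} + 3 \left(-4\right) \sqrt{2 - 4}\right) = \left(8 - 21\right) \left(3 \cdot 16 - 156 + 39 \sqrt{-2} + 3 \left(-4\right) \sqrt{-2}\right) = - 13 \left(48 - 156 + 39 i \sqrt{2} + 3 \left(-4\right) i \sqrt{2}\right) = - 13 \left(48 - 156 + 39 i \sqrt{2} - 12 i \sqrt{2}\right) = - 13 \left(-108 + 27 i \sqrt{2}\right) = 1404 - 351 i \sqrt{2}$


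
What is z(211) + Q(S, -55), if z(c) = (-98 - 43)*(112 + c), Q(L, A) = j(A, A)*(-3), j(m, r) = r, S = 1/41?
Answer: -45378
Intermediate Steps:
S = 1/41 ≈ 0.024390
Q(L, A) = -3*A (Q(L, A) = A*(-3) = -3*A)
z(c) = -15792 - 141*c (z(c) = -141*(112 + c) = -15792 - 141*c)
z(211) + Q(S, -55) = (-15792 - 141*211) - 3*(-55) = (-15792 - 29751) + 165 = -45543 + 165 = -45378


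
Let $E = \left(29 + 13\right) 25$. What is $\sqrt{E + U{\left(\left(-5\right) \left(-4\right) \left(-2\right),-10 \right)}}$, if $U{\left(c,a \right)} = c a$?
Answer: $5 \sqrt{58} \approx 38.079$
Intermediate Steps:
$E = 1050$ ($E = 42 \cdot 25 = 1050$)
$U{\left(c,a \right)} = a c$
$\sqrt{E + U{\left(\left(-5\right) \left(-4\right) \left(-2\right),-10 \right)}} = \sqrt{1050 - 10 \left(-5\right) \left(-4\right) \left(-2\right)} = \sqrt{1050 - 10 \cdot 20 \left(-2\right)} = \sqrt{1050 - -400} = \sqrt{1050 + 400} = \sqrt{1450} = 5 \sqrt{58}$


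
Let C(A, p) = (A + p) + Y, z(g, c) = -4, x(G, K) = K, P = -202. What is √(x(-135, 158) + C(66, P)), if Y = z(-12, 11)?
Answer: 3*√2 ≈ 4.2426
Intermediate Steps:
Y = -4
C(A, p) = -4 + A + p (C(A, p) = (A + p) - 4 = -4 + A + p)
√(x(-135, 158) + C(66, P)) = √(158 + (-4 + 66 - 202)) = √(158 - 140) = √18 = 3*√2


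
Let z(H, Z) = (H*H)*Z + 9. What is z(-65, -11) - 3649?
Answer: -50115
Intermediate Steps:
z(H, Z) = 9 + Z*H**2 (z(H, Z) = H**2*Z + 9 = Z*H**2 + 9 = 9 + Z*H**2)
z(-65, -11) - 3649 = (9 - 11*(-65)**2) - 3649 = (9 - 11*4225) - 3649 = (9 - 46475) - 3649 = -46466 - 3649 = -50115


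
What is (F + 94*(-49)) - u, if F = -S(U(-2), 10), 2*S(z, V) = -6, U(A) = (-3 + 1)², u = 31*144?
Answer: -9067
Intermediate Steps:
u = 4464
U(A) = 4 (U(A) = (-2)² = 4)
S(z, V) = -3 (S(z, V) = (½)*(-6) = -3)
F = 3 (F = -1*(-3) = 3)
(F + 94*(-49)) - u = (3 + 94*(-49)) - 1*4464 = (3 - 4606) - 4464 = -4603 - 4464 = -9067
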